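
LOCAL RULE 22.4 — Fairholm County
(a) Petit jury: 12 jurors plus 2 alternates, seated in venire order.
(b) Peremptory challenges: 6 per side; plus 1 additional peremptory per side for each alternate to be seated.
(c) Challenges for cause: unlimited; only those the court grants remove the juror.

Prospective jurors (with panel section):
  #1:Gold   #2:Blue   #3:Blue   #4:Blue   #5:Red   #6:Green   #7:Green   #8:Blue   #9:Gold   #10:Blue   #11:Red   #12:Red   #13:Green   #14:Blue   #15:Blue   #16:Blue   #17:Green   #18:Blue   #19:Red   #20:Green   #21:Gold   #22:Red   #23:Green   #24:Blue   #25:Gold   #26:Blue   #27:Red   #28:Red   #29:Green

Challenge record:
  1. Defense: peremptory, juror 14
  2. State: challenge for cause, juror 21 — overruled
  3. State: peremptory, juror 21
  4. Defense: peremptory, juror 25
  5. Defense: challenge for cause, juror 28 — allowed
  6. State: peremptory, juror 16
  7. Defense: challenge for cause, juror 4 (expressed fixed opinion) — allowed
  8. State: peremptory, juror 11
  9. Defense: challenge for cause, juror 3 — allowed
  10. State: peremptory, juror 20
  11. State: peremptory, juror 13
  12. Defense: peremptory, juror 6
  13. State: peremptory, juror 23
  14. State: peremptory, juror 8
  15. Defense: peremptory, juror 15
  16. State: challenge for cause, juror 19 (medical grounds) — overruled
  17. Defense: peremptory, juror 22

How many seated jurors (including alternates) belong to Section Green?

Removed: #3, #4, #6, #8, #11, #13, #14, #15, #16, #20, #21, #22, #23, #25, #28.
Seated (14 incl. alternates): #1, #2, #5, #7, #9, #10, #12, #17, #18, #19, #24, #26, #27, #29.
Of those, in Section Green: #7, #17, #29 → 3.

3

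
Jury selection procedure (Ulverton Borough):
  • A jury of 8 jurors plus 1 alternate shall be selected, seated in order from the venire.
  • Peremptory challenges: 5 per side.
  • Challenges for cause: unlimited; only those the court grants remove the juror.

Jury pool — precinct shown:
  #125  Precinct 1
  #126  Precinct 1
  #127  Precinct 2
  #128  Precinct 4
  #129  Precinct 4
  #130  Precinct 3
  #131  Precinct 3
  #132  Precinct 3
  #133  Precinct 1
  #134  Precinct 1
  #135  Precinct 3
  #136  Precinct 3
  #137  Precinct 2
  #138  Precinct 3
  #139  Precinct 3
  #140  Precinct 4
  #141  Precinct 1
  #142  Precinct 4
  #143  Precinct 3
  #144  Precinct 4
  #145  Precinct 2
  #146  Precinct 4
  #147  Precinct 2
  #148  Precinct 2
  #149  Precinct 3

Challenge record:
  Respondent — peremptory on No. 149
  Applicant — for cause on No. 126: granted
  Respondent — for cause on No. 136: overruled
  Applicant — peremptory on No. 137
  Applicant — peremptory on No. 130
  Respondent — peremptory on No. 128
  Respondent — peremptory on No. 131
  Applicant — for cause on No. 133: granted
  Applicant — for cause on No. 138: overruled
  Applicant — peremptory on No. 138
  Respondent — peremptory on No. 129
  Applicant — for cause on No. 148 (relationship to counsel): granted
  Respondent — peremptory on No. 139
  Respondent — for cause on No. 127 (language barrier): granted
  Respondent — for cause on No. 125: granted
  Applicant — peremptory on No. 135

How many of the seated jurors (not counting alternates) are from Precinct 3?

3

Removed: #125, #126, #127, #128, #129, #130, #131, #133, #135, #137, #138, #139, #148, #149.
Seated jurors 1–8: #132, #134, #136, #140, #141, #142, #143, #144 (alternates #145 not counted).
Of those, in Precinct 3: #132, #136, #143 → 3.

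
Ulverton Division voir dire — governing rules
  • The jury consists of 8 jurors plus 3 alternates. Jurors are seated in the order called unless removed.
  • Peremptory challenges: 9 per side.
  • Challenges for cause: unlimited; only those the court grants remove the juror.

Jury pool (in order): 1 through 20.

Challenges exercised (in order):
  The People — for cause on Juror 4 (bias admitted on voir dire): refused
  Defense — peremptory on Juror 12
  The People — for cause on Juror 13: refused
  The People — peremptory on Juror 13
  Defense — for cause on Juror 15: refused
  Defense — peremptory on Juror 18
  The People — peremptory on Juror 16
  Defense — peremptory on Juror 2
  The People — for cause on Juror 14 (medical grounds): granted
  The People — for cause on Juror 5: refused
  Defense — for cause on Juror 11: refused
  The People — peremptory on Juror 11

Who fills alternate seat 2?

Removed: #2, #11, #12, #13, #14, #16, #18. (#4, #5, #15 stay — for-cause denied.)
Seating in order: seats 1–8 → #1, #3, #4, #5, #6, #7, #8, #9; alternates → #10, #15, #17.
So alternate 2 is #15.

15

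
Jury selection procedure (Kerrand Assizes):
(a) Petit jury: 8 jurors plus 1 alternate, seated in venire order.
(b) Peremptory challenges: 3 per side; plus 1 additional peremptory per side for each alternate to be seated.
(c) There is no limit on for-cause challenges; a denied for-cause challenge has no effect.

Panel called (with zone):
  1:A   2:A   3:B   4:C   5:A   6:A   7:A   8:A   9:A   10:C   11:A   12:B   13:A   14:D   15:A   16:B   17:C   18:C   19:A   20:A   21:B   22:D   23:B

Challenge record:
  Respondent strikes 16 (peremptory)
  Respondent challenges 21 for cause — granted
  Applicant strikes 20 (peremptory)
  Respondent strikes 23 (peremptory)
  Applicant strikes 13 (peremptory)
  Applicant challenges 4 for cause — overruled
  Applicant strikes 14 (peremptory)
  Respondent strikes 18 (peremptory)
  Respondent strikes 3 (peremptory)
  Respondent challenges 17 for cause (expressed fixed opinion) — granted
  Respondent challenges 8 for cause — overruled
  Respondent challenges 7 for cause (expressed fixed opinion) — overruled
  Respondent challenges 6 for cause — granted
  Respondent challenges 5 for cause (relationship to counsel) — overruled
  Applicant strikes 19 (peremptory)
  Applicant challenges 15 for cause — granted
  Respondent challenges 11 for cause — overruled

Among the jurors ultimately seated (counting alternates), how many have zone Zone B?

0

Removed: #3, #6, #13, #14, #15, #16, #17, #18, #19, #20, #21, #23.
Seated (9 incl. alternates): #1, #2, #4, #5, #7, #8, #9, #10, #11.
None of those are in Zone B → 0.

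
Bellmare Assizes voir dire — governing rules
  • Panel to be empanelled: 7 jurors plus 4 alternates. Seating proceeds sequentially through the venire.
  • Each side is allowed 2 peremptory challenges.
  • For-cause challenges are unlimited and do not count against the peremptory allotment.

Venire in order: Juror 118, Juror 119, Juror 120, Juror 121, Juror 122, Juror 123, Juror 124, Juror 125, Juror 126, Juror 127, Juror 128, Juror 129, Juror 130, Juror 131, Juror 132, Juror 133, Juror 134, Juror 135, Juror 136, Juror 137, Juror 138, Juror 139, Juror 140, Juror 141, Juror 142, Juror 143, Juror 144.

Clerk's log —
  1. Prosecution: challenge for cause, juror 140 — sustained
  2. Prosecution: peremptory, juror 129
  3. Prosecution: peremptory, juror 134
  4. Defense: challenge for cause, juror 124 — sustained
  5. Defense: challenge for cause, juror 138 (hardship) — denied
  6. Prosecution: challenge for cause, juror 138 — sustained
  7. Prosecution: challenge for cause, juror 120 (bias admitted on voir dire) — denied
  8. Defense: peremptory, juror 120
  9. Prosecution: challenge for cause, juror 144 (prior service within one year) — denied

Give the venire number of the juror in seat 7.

126

Removed: #120, #124, #129, #134, #138, #140. (#144 stays — for-cause denied.)
Seating in order: seats 1–7 → #118, #119, #121, #122, #123, #125, #126; alternates → #127, #128, #130, #131.
So seat 7 is #126.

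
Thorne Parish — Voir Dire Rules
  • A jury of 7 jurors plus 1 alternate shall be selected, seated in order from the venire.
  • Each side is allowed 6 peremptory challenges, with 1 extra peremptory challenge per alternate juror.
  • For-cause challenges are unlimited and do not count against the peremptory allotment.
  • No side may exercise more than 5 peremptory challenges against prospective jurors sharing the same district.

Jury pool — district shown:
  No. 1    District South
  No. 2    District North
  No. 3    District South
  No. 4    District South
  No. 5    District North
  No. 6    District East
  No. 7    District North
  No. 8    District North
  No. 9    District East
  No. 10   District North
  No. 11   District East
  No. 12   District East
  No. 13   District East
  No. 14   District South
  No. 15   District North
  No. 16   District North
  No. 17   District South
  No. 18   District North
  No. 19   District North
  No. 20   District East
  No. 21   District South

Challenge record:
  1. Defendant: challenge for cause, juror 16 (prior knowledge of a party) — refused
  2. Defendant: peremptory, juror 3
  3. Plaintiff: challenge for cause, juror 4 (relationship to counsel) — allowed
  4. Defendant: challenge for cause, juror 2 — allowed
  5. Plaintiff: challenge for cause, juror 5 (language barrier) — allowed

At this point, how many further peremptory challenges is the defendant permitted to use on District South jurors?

4

Defendant peremptories so far: #3 — 1 of 7 used, 6 left overall.
Against District South: #3 — 1 used; per-district cap 5 leaves 4.
Binding limit: min(6, 4) = 4.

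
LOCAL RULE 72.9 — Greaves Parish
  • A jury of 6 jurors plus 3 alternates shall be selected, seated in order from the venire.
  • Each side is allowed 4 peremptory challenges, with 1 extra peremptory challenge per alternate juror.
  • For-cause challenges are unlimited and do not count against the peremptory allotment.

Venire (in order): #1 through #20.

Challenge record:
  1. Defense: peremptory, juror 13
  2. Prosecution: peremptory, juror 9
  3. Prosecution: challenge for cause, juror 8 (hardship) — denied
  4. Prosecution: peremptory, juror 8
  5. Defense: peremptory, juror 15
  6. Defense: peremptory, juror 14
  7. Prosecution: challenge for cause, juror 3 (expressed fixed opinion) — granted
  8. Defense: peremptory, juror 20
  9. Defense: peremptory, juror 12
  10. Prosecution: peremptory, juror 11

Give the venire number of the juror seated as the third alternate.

Removed: #3, #8, #9, #11, #12, #13, #14, #15, #20.
Seating in order: seats 1–6 → #1, #2, #4, #5, #6, #7; alternates → #10, #16, #17.
So alternate 3 is #17.

17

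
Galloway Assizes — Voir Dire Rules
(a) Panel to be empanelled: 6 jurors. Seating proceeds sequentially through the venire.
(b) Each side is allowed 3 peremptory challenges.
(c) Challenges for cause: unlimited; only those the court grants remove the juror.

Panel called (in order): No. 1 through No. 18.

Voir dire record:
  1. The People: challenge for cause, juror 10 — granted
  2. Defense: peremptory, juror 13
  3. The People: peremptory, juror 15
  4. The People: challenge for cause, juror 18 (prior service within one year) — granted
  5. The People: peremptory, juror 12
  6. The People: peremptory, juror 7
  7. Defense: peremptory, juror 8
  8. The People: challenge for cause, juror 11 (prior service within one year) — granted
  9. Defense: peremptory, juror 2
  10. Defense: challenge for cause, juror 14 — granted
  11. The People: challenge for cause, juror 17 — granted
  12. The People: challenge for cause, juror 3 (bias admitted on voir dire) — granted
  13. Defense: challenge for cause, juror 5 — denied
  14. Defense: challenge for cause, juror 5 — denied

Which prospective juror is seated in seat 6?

Removed: #2, #3, #7, #8, #10, #11, #12, #13, #14, #15, #17, #18. (#5 stays — for-cause denied.)
Seating in order: seats 1–6 → #1, #4, #5, #6, #9, #16.
So seat 6 is #16.

16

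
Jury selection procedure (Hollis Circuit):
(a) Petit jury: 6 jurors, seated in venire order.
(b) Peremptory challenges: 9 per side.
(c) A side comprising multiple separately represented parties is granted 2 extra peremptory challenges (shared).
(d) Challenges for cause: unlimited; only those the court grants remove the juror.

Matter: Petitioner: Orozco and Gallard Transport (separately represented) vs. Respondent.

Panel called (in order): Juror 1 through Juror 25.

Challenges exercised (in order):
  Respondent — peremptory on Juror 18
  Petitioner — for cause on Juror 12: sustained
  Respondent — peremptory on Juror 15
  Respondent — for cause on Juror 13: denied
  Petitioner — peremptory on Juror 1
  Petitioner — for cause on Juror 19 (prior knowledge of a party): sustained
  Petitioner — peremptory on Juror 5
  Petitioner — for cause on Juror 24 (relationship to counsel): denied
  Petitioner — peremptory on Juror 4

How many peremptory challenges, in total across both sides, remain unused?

Petitioner allotment: 9 base + 2 multi-party = 11. Respondent allotment: 9.
Petitioner peremptories used: #1, #5, #4 — 3 (for-cause on #12, #19, #24 don't count).
Respondent peremptories used: #18, #15 — 2 (the for-cause on #13 doesn't count).
Remaining: (11 − 3) + (9 − 2) = 15.

15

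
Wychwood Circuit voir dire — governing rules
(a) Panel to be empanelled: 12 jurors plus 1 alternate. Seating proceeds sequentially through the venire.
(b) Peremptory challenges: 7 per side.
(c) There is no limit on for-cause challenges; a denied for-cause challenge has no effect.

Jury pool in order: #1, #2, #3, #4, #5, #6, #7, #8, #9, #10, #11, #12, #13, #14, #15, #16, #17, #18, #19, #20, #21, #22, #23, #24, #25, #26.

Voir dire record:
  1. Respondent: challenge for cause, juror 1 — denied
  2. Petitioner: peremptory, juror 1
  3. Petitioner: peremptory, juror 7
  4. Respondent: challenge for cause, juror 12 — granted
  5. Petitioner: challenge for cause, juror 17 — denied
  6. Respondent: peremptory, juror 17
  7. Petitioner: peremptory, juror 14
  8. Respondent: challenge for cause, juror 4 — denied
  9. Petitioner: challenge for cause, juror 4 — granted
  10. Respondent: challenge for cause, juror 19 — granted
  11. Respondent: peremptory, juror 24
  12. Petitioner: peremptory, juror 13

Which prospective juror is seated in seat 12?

20

Removed: #1, #4, #7, #12, #13, #14, #17, #19, #24.
Seating in order: seats 1–12 → #2, #3, #5, #6, #8, #9, #10, #11, #15, #16, #18, #20; alternates → #21.
So seat 12 is #20.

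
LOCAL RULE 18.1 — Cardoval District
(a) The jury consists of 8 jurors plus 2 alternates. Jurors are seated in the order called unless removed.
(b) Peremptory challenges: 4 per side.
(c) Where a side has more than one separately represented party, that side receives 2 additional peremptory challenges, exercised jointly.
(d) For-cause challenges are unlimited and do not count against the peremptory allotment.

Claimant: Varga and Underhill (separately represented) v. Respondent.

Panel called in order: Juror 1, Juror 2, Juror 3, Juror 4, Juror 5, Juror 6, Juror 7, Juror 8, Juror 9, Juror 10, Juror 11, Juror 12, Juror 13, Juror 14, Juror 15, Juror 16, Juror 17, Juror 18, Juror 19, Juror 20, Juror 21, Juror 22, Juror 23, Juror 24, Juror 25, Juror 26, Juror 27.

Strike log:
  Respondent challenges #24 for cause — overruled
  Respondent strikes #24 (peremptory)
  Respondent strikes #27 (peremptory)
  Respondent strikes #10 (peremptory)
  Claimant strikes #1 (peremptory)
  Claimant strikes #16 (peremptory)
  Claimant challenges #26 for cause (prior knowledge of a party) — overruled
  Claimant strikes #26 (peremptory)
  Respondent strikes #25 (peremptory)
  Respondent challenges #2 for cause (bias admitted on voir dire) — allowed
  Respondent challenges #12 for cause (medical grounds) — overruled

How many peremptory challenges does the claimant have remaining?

Claimant allotment: 4 base + 2 multi-party = 6.
Claimant peremptories used: #1, #16, #26 — 3 (the for-cause on #26 doesn't count).
Remaining: 6 − 3 = 3.

3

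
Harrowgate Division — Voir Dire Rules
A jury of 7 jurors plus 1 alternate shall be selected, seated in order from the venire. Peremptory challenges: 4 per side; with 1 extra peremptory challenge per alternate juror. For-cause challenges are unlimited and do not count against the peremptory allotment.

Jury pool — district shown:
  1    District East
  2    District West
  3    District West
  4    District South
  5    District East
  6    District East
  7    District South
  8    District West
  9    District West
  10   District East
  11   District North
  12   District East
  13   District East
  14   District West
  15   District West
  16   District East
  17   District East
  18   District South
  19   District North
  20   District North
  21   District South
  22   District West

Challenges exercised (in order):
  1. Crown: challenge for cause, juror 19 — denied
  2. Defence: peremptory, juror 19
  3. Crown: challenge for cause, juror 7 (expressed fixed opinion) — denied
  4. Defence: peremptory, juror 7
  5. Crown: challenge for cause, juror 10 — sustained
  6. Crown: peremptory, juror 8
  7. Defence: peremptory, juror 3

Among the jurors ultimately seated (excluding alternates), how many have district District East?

3

Removed: #3, #7, #8, #10, #19.
Seated jurors 1–7: #1, #2, #4, #5, #6, #9, #11 (alternates #12 not counted).
Of those, in District East: #1, #5, #6 → 3.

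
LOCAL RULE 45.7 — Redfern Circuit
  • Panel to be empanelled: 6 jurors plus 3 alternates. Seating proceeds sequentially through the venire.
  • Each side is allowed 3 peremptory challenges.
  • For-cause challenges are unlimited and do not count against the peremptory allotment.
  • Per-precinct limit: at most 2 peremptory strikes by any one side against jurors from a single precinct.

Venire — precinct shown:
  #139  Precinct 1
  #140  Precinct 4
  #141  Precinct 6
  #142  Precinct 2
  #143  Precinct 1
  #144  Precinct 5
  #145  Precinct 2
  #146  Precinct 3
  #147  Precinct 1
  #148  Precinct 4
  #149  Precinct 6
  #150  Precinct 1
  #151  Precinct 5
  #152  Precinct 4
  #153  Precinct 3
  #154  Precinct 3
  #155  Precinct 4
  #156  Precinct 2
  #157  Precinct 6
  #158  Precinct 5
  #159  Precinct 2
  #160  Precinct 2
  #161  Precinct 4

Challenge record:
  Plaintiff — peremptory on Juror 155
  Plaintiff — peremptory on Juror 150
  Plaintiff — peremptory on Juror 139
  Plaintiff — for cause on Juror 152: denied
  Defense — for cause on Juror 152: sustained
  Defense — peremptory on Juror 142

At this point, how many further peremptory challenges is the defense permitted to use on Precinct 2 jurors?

1

Defense peremptories so far: #142 — 1 of 3 used, 2 left overall.
Against Precinct 2: #142 — 1 used; per-precinct cap 2 leaves 1.
Binding limit: min(2, 1) = 1.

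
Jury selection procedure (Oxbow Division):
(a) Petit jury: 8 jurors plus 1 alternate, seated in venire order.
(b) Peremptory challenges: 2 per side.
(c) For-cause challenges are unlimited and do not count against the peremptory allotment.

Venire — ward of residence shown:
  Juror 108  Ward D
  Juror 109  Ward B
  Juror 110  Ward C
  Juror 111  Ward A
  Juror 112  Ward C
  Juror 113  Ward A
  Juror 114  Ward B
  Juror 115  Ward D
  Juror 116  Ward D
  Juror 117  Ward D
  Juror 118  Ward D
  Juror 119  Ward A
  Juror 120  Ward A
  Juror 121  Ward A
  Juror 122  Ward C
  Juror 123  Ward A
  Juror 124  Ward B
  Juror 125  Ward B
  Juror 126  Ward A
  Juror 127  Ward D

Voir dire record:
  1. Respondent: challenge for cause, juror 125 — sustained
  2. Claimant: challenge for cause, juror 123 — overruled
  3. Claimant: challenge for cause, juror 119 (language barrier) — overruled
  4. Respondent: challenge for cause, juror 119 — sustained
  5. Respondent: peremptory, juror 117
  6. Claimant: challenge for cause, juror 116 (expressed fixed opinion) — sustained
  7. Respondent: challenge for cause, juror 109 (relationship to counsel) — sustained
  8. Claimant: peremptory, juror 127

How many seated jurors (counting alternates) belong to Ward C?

2

Removed: #109, #116, #117, #119, #125, #127.
Seated (9 incl. alternates): #108, #110, #111, #112, #113, #114, #115, #118, #120.
Of those, in Ward C: #110, #112 → 2.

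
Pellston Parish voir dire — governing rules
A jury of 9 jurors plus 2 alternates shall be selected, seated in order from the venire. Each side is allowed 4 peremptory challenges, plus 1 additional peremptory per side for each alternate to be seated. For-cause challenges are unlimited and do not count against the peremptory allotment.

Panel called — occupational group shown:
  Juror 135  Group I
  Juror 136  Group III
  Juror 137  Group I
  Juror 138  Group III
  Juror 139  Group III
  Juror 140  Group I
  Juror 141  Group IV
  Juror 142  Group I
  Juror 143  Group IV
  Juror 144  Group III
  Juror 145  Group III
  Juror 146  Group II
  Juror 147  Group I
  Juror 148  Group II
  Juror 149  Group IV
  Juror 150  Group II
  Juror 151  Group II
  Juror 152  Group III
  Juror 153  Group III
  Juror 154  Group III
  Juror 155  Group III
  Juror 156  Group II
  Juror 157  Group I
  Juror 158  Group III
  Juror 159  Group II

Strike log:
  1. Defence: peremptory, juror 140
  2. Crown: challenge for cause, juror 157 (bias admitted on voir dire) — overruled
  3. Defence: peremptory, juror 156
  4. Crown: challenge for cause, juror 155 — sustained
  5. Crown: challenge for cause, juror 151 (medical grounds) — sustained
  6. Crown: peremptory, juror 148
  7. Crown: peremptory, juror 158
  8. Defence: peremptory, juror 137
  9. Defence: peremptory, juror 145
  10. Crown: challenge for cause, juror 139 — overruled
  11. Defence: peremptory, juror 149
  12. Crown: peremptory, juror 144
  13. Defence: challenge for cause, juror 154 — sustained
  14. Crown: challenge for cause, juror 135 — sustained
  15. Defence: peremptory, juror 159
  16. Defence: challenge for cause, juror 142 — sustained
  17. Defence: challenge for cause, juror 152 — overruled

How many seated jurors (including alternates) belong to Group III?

5

Removed: #135, #137, #140, #142, #144, #145, #148, #149, #151, #154, #155, #156, #158, #159.
Seated (11 incl. alternates): #136, #138, #139, #141, #143, #146, #147, #150, #152, #153, #157.
Of those, in Group III: #136, #138, #139, #152, #153 → 5.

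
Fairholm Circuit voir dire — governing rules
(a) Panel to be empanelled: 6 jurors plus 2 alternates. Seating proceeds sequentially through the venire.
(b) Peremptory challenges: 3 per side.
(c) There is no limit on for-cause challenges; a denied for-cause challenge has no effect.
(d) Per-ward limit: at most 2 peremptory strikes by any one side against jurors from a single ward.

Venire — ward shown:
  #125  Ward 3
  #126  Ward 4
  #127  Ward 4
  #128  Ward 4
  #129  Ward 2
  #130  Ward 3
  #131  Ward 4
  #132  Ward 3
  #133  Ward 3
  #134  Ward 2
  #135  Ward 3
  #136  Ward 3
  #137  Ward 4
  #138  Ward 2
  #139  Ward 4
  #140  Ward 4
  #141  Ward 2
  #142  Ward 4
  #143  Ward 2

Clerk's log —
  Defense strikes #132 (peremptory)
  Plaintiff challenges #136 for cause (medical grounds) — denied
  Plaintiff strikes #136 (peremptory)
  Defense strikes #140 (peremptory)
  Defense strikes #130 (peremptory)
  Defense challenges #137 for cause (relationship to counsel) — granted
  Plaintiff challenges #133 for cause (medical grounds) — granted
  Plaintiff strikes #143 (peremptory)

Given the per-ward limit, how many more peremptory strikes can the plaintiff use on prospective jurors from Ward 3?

1

Plaintiff peremptories so far: #136, #143 — 2 of 3 used, 1 left overall.
Against Ward 3: #136 — 1 used; per-ward cap 2 leaves 1.
Binding limit: min(1, 1) = 1.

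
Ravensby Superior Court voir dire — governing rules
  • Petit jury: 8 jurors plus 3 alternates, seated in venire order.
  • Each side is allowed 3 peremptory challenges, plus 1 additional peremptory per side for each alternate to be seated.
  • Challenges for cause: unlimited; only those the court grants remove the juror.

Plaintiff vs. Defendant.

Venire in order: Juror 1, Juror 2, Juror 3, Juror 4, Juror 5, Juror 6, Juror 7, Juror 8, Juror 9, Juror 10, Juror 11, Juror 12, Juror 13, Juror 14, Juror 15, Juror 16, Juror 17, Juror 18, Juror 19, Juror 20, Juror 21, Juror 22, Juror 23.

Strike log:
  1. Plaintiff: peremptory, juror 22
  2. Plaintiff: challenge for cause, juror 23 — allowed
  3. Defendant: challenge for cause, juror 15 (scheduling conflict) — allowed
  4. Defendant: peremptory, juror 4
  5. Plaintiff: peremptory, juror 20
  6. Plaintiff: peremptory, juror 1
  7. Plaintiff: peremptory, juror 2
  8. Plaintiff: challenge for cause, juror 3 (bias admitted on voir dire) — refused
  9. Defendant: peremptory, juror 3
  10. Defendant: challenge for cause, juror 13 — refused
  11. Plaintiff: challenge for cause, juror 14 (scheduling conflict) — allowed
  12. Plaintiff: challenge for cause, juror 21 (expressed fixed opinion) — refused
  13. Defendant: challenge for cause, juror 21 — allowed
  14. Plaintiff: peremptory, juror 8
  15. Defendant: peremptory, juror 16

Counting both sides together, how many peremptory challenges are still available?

Plaintiff allotment: 3 base + 1 × 3 alternates = 6. Defendant allotment: 3 base + 1 × 3 alternates = 6.
Plaintiff peremptories used: #22, #20, #1, #2, #8 — 5 (for-cause on #23, #3, #14, #21 don't count).
Defendant peremptories used: #4, #3, #16 — 3 (for-cause on #15, #13, #21 don't count).
Remaining: (6 − 5) + (6 − 3) = 4.

4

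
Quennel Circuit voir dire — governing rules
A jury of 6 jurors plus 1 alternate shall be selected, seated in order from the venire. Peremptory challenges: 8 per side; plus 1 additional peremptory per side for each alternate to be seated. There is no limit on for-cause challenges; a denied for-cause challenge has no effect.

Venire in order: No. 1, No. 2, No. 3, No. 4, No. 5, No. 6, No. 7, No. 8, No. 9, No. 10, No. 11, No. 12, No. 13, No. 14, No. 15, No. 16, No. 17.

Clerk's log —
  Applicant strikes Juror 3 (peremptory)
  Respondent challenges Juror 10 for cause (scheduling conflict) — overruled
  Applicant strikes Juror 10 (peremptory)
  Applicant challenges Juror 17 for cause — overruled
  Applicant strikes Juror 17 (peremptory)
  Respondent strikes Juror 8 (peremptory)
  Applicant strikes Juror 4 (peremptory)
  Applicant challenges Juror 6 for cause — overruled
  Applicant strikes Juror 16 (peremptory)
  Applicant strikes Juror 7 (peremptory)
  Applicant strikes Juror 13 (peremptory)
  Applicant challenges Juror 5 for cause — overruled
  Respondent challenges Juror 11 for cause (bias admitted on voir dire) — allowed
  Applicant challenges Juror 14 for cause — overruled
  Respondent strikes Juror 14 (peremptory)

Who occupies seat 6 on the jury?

Removed: #3, #4, #7, #8, #10, #11, #13, #14, #16, #17. (#5, #6 stay — for-cause denied.)
Seating in order: seats 1–6 → #1, #2, #5, #6, #9, #12; alternates → #15.
So seat 6 is #12.

12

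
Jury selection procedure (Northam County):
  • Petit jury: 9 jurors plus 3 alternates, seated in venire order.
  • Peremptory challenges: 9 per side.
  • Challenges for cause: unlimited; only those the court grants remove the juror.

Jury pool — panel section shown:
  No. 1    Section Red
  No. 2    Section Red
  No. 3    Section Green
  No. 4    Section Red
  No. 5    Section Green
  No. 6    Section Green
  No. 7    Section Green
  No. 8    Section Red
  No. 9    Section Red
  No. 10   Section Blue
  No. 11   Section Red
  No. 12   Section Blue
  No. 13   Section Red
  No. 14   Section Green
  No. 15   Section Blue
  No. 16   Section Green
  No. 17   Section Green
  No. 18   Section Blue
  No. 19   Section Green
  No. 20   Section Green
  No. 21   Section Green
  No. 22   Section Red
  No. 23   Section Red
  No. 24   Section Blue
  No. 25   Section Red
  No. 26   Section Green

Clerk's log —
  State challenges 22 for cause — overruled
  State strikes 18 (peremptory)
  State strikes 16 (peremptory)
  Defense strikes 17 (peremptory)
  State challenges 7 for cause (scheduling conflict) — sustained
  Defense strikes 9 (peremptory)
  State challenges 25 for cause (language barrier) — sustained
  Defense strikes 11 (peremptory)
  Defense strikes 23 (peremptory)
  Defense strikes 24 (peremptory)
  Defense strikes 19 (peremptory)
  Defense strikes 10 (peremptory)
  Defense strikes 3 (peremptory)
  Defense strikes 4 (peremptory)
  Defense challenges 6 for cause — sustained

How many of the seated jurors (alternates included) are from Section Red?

Removed: #3, #4, #6, #7, #9, #10, #11, #16, #17, #18, #19, #23, #24, #25.
Seated (12 incl. alternates): #1, #2, #5, #8, #12, #13, #14, #15, #20, #21, #22, #26.
Of those, in Section Red: #1, #2, #8, #13, #22 → 5.

5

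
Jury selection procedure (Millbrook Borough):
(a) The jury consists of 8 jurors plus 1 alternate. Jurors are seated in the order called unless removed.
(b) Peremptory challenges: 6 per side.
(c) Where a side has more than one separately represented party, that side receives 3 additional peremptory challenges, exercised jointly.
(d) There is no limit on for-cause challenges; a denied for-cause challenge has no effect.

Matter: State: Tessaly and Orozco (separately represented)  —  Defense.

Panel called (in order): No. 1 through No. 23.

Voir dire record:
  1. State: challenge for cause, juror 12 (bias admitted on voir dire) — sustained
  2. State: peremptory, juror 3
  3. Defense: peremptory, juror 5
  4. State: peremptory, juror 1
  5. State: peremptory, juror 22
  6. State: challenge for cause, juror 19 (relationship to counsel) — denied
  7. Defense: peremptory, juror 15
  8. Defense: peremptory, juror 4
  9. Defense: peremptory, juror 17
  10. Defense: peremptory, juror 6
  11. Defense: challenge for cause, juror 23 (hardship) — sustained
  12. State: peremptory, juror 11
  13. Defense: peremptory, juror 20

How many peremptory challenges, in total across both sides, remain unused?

State allotment: 6 base + 3 multi-party = 9. Defense allotment: 6.
State peremptories used: #3, #1, #22, #11 — 4 (for-cause on #12, #19 don't count).
Defense peremptories used: #5, #15, #4, #17, #6, #20 — 6 (the for-cause on #23 doesn't count).
Remaining: (9 − 4) + (6 − 6) = 5.

5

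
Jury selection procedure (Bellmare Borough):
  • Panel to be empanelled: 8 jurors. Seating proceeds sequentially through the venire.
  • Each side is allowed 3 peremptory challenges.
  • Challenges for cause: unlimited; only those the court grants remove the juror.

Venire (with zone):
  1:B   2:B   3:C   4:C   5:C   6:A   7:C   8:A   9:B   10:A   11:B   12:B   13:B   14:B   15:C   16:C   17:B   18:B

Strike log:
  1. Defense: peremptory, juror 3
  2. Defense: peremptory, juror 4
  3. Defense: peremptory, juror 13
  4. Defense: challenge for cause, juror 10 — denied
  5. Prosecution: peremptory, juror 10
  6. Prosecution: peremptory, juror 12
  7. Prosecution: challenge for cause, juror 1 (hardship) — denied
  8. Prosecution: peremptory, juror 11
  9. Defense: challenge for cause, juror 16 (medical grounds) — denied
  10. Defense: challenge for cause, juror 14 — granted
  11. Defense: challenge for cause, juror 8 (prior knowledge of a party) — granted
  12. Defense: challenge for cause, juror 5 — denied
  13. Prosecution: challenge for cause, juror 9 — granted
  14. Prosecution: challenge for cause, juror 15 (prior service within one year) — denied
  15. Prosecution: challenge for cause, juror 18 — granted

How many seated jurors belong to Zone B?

Removed: #3, #4, #8, #9, #10, #11, #12, #13, #14, #18.
Seated jurors 1–8: #1, #2, #5, #6, #7, #15, #16, #17.
Of those, in Zone B: #1, #2, #17 → 3.

3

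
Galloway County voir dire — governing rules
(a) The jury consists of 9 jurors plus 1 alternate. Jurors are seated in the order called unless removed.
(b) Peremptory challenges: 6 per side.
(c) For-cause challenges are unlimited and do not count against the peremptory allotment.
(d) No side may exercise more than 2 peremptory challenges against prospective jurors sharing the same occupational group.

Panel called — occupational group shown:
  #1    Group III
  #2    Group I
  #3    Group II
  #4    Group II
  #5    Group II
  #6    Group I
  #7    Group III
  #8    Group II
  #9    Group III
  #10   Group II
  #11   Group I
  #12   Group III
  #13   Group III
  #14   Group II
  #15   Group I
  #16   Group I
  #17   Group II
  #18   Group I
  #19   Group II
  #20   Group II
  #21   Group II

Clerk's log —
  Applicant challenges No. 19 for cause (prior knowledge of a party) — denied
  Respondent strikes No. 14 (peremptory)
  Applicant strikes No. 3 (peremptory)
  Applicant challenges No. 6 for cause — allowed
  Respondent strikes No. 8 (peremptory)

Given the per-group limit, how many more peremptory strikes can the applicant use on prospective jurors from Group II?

Applicant peremptories so far: #3 — 1 of 6 used, 5 left overall.
Against Group II: #3 — 1 used; per-group cap 2 leaves 1.
Binding limit: min(5, 1) = 1.

1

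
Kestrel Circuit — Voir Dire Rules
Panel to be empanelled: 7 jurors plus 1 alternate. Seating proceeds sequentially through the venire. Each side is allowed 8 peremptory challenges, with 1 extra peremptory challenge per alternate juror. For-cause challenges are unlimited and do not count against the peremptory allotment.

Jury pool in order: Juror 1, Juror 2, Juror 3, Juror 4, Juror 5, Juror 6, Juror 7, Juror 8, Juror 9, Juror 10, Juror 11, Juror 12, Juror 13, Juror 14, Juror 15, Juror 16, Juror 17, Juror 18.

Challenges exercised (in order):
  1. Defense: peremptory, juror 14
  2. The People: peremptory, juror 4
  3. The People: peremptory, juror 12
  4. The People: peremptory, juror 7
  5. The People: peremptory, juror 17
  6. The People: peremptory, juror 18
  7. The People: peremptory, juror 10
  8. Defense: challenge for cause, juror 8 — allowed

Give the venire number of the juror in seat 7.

Removed: #4, #7, #8, #10, #12, #14, #17, #18.
Seating in order: seats 1–7 → #1, #2, #3, #5, #6, #9, #11; alternates → #13.
So seat 7 is #11.

11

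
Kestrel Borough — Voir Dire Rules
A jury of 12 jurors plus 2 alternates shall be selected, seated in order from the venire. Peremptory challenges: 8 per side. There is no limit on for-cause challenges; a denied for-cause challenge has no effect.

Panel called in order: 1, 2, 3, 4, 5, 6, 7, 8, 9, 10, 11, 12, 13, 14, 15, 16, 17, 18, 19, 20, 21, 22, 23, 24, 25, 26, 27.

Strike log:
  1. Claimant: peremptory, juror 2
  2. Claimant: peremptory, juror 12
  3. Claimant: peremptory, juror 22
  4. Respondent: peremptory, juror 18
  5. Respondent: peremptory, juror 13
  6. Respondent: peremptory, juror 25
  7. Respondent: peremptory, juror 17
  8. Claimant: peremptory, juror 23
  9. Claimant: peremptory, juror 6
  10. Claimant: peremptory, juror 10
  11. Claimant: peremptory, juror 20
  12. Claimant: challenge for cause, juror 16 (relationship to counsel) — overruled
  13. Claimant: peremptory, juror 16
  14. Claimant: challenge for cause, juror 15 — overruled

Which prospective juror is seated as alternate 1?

24

Removed: #2, #6, #10, #12, #13, #16, #17, #18, #20, #22, #23, #25. (#15 stays — for-cause denied.)
Seating in order: seats 1–12 → #1, #3, #4, #5, #7, #8, #9, #11, #14, #15, #19, #21; alternates → #24, #26.
So alternate 1 is #24.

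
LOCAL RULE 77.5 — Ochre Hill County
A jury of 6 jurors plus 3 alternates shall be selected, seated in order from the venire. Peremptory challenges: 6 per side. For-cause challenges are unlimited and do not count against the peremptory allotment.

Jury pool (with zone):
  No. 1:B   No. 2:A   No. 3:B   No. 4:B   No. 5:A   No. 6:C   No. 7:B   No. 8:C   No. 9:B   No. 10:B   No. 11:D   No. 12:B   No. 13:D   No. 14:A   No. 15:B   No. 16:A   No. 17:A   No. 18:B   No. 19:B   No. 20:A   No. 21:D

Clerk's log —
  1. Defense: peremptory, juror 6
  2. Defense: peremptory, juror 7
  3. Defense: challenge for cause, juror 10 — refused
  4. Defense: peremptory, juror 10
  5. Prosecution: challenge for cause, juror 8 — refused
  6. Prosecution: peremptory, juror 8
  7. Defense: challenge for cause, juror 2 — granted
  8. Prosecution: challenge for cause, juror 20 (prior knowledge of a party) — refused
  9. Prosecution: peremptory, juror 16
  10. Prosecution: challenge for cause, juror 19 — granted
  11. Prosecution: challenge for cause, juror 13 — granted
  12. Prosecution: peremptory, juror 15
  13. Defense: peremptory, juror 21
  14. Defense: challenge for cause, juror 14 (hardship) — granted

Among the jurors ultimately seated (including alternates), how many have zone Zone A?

2

Removed: #2, #6, #7, #8, #10, #13, #14, #15, #16, #19, #21.
Seated (9 incl. alternates): #1, #3, #4, #5, #9, #11, #12, #17, #18.
Of those, in Zone A: #5, #17 → 2.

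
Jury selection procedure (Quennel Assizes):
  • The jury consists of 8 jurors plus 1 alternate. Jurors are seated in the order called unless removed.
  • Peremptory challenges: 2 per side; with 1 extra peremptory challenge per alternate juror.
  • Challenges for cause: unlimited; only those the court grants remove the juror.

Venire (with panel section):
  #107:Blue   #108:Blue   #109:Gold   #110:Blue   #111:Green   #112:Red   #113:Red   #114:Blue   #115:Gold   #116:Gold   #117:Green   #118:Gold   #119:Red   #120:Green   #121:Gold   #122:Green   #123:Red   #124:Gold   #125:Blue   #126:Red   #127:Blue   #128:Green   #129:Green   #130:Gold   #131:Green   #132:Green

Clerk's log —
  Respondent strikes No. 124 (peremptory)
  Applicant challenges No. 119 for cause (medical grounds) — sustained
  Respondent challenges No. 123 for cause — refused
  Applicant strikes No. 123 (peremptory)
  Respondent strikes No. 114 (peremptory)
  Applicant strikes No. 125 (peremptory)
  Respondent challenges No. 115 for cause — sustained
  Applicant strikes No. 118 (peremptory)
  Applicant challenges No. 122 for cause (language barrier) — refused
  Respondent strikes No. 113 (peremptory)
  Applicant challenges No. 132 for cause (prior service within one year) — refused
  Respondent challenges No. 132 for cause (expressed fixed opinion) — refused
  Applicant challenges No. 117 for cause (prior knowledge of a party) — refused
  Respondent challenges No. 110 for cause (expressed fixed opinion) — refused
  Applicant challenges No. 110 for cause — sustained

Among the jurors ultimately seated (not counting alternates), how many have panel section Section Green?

Removed: #110, #113, #114, #115, #118, #119, #123, #124, #125.
Seated jurors 1–8: #107, #108, #109, #111, #112, #116, #117, #120 (alternates #121 not counted).
Of those, in Section Green: #111, #117, #120 → 3.

3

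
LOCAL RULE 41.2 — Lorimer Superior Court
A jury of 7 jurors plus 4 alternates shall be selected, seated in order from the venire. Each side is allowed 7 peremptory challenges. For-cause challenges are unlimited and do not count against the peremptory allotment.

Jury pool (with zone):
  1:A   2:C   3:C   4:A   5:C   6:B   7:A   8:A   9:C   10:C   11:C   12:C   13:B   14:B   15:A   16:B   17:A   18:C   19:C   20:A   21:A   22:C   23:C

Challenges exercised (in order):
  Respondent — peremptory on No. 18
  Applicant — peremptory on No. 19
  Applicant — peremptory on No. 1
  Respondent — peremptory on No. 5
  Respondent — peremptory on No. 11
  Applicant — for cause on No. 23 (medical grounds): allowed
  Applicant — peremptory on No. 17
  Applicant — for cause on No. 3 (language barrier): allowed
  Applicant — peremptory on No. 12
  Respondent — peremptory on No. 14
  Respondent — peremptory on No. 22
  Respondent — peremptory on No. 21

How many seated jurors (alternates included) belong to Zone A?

Removed: #1, #3, #5, #11, #12, #14, #17, #18, #19, #21, #22, #23.
Seated (11 incl. alternates): #2, #4, #6, #7, #8, #9, #10, #13, #15, #16, #20.
Of those, in Zone A: #4, #7, #8, #15, #20 → 5.

5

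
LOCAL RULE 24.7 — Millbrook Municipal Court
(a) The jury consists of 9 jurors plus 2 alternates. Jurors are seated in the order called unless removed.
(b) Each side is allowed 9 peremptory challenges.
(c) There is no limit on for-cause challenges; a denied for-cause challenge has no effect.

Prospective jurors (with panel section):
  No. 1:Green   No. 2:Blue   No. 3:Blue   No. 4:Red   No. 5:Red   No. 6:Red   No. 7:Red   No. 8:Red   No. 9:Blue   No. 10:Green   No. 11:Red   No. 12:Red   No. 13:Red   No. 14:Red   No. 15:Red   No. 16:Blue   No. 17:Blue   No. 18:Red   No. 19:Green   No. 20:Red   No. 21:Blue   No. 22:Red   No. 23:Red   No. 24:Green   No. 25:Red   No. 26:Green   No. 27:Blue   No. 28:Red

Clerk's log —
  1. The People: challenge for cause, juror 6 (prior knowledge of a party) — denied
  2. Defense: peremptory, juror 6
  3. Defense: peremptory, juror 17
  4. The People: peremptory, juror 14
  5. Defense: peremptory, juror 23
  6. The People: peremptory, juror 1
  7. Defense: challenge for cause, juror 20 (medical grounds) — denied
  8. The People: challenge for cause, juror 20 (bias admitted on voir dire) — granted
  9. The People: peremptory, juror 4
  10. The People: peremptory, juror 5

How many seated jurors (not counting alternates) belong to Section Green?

1

Removed: #1, #4, #5, #6, #14, #17, #20, #23.
Seated jurors 1–9: #2, #3, #7, #8, #9, #10, #11, #12, #13 (alternates #15, #16 not counted).
Of those, in Section Green: #10 → 1.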